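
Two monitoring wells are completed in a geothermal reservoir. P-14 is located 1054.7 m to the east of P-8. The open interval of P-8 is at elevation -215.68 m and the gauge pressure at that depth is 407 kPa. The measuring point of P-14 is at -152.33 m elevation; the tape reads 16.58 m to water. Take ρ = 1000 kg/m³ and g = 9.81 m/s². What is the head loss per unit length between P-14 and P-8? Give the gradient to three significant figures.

Pressure head at P-8: ψ = P/(ρg) = 407×1000 / (1000 × 9.81) = 41.49 m.
Total head at P-8: h = z + ψ = -215.68 + 41.49 = -174.19 m.
Total head at P-14: h = -152.33 − 16.58 = -168.91 m.
Head difference: h(P-8) − h(P-14) = -174.19 − (-168.91) = -5.28 m.
Hydraulic gradient: i = |Δh| / L = 5.28 / 1054.7 = 0.00501.

i ≈ 0.00501 m/m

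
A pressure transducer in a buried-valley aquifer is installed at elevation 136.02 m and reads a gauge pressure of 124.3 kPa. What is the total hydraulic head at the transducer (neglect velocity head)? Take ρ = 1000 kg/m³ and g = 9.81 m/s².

ψ = P/(ρg) = 124.3×1000 / (1000 × 9.81) = 12.67 m.
h = z + ψ = 136.02 + 12.67 = 148.69 m.

h ≈ 148.69 m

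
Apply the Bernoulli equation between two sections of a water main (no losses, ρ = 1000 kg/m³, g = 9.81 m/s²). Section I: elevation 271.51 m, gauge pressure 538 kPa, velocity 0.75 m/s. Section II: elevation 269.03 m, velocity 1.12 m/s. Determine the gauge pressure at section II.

Pressure head at I: ψ₁ = P₁/(ρg) = 538×1000 / (1000 × 9.81) = 54.84 m.
Velocity heads: v₁²/2g = 0.75²/19.62 = 0.029 m; v₂²/2g = 1.12²/19.62 = 0.064 m.
Total head H = z₁ + ψ₁ + v₁²/2g = 271.51 + 54.84 + 0.029 = 326.38 m.
ψ₂ = H − z₂ − v₂²/2g = 326.38 − 269.03 − 0.064 = 57.29 m.
P₂ = ρgψ₂ = 1000 × 9.81 × 57.29 ≈ 562 kPa.

P₂ ≈ 562 kPa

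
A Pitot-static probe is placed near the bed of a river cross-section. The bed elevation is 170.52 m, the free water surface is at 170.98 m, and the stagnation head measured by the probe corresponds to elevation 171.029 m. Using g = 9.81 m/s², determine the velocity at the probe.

Near the bed, under hydrostatic conditions, the piezometric head (z + ψ) equals the free-surface elevation, 170.98 m.
Velocity head = total − piezometric = 171.029 − 170.98 = 0.049 m.
v = √(2g·h_v) = √(2 × 9.81 × 0.049) = 0.980 m/s.

v ≈ 0.980 m/s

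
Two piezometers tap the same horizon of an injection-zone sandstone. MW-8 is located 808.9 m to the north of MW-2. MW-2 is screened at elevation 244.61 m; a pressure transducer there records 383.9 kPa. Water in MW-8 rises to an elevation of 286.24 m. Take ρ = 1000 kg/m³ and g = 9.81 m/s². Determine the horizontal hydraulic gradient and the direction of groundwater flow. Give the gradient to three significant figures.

Pressure head at MW-2: ψ = P/(ρg) = 383.9×1000 / (1000 × 9.81) = 39.13 m.
Total head at MW-2: h = z + ψ = 244.61 + 39.13 = 283.74 m.
Total head at MW-8: h = 286.24 m (water level in the piezometer is the total head).
Head difference: h(MW-2) − h(MW-8) = 283.74 − 286.24 = -2.50 m.
Hydraulic gradient: i = |Δh| / L = 2.50 / 808.9 = 0.00309.
Flow is from higher to lower head: from MW-8 toward MW-2, i.e. toward the south.

i ≈ 0.00309; groundwater flows toward the south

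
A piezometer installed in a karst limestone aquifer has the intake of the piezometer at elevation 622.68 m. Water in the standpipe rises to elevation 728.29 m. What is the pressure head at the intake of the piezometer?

Total head h = 728.29 m (the water-surface elevation in the piezometer).
Pressure head ψ = h − z = 728.29 − 622.68 = 105.61 m.

ψ ≈ 105.61 m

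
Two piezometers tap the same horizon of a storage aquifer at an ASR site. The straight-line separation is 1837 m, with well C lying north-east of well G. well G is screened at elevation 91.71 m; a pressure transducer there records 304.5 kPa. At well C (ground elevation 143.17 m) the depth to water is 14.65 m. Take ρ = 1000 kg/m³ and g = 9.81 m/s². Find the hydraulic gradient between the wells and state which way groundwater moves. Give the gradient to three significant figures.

i ≈ 0.00314; groundwater flows toward the south-west

Pressure head at well G: ψ = P/(ρg) = 304.5×1000 / (1000 × 9.81) = 31.04 m.
Total head at well G: h = z + ψ = 91.71 + 31.04 = 122.75 m.
Total head at well C: h = 143.17 − 14.65 = 128.52 m.
Head difference: h(well G) − h(well C) = 122.75 − 128.52 = -5.77 m.
Hydraulic gradient: i = |Δh| / L = 5.77 / 1837 = 0.00314.
Flow is from higher to lower head: from well C toward well G, i.e. toward the south-west.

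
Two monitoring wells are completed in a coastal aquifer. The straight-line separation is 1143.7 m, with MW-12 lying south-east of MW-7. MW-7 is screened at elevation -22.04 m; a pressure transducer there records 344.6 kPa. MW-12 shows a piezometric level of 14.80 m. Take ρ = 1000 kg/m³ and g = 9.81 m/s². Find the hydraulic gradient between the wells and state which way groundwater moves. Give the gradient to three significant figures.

Pressure head at MW-7: ψ = P/(ρg) = 344.6×1000 / (1000 × 9.81) = 35.13 m.
Total head at MW-7: h = z + ψ = -22.04 + 35.13 = 13.09 m.
Total head at MW-12: h = 14.80 m (water level in the piezometer is the total head).
Head difference: h(MW-7) − h(MW-12) = 13.09 − 14.80 = -1.71 m.
Hydraulic gradient: i = |Δh| / L = 1.71 / 1143.7 = 0.00150.
Flow is from higher to lower head: from MW-12 toward MW-7, i.e. toward the north-west.

i ≈ 0.00150; groundwater flows toward the north-west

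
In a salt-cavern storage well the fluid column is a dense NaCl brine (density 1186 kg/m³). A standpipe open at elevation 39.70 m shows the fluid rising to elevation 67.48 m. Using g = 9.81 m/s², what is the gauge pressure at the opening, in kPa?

P ≈ 323 kPa

Pressure head ψ = h − z = 67.48 − 39.70 = 27.78 m.
P = ρgψ = 1186 × 9.81 × 27.78 = 323211 Pa ≈ 323 kPa.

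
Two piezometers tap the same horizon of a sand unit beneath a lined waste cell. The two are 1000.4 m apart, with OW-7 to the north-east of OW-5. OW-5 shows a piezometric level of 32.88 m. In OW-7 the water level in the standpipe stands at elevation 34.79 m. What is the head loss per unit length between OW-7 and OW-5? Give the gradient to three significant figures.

Total head at OW-5: h = 32.88 m (water level in the piezometer is the total head).
Total head at OW-7: h = 34.79 m (water level in the piezometer is the total head).
Head difference: h(OW-5) − h(OW-7) = 32.88 − 34.79 = -1.91 m.
Hydraulic gradient: i = |Δh| / L = 1.91 / 1000.4 = 0.00191.

i ≈ 0.00191 m/m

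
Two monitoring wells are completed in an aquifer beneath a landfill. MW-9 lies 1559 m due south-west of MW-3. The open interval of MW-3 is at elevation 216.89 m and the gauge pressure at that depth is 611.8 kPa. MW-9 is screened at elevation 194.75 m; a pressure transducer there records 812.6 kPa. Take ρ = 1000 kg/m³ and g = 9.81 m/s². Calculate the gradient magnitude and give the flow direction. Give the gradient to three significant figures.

Pressure head at MW-3: ψ = P/(ρg) = 611.8×1000 / (1000 × 9.81) = 62.36 m.
Total head at MW-3: h = z + ψ = 216.89 + 62.36 = 279.25 m.
Pressure head at MW-9: ψ = P/(ρg) = 812.6×1000 / (1000 × 9.81) = 82.83 m.
Total head at MW-9: h = z + ψ = 194.75 + 82.83 = 277.58 m.
Head difference: h(MW-3) − h(MW-9) = 279.25 − 277.58 = 1.67 m.
Hydraulic gradient: i = |Δh| / L = 1.67 / 1559 = 0.00107.
Flow is from higher to lower head: from MW-3 toward MW-9, i.e. toward the south-west.

i ≈ 0.00107; groundwater flows toward the south-west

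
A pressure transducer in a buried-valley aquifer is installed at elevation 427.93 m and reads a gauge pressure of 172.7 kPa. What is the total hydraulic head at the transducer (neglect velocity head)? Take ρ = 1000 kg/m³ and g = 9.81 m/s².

ψ = P/(ρg) = 172.7×1000 / (1000 × 9.81) = 17.60 m.
h = z + ψ = 427.93 + 17.60 = 445.53 m.

h ≈ 445.53 m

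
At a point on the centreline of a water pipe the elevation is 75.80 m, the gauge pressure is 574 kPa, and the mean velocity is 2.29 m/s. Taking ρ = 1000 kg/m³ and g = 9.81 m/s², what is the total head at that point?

Pressure head ψ = P/(ρg) = 574×1000 / (1000 × 9.81) = 58.51 m.
Velocity head = v²/(2g) = 2.29² / (2 × 9.81) = 0.267 m.
h = z + ψ + v²/(2g) = 75.80 + 58.51 + 0.267 = 134.58 m.

h ≈ 134.58 m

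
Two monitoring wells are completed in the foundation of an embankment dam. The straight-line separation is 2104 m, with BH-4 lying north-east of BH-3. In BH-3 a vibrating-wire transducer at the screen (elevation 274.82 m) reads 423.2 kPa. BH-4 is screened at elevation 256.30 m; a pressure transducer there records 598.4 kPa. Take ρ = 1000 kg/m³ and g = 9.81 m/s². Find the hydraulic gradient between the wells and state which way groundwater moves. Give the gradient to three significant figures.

i ≈ 0.000314; groundwater flows toward the north-east

Pressure head at BH-3: ψ = P/(ρg) = 423.2×1000 / (1000 × 9.81) = 43.14 m.
Total head at BH-3: h = z + ψ = 274.82 + 43.14 = 317.96 m.
Pressure head at BH-4: ψ = P/(ρg) = 598.4×1000 / (1000 × 9.81) = 61.00 m.
Total head at BH-4: h = z + ψ = 256.30 + 61.00 = 317.30 m.
Head difference: h(BH-3) − h(BH-4) = 317.96 − 317.30 = 0.66 m.
Hydraulic gradient: i = |Δh| / L = 0.66 / 2104 = 0.000314.
Flow is from higher to lower head: from BH-3 toward BH-4, i.e. toward the north-east.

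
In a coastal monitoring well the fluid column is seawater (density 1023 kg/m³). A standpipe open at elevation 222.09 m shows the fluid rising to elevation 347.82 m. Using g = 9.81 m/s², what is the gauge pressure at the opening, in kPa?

P ≈ 1260 kPa

Pressure head ψ = h − z = 347.82 − 222.09 = 125.73 m.
P = ρgψ = 1023 × 9.81 × 125.73 = 1261780 Pa ≈ 1260 kPa.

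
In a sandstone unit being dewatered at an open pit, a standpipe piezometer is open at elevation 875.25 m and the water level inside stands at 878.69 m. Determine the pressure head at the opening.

ψ ≈ 3.44 m

Total head h = 878.69 m (the water-surface elevation in the piezometer).
Pressure head ψ = h − z = 878.69 − 875.25 = 3.44 m.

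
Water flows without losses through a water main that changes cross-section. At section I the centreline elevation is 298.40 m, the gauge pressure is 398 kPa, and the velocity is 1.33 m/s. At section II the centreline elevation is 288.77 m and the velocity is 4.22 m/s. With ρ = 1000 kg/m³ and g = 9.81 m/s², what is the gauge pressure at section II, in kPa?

Pressure head at I: ψ₁ = P₁/(ρg) = 398×1000 / (1000 × 9.81) = 40.57 m.
Velocity heads: v₁²/2g = 1.33²/19.62 = 0.090 m; v₂²/2g = 4.22²/19.62 = 0.908 m.
Total head H = z₁ + ψ₁ + v₁²/2g = 298.40 + 40.57 + 0.090 = 339.06 m.
ψ₂ = H − z₂ − v₂²/2g = 339.06 − 288.77 − 0.908 = 49.38 m.
P₂ = ρgψ₂ = 1000 × 9.81 × 49.38 ≈ 484 kPa.

P₂ ≈ 484 kPa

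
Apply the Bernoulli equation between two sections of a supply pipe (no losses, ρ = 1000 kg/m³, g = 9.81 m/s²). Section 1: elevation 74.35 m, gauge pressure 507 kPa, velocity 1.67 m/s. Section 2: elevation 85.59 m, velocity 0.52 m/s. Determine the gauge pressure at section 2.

P₂ ≈ 398 kPa

Pressure head at 1: ψ₁ = P₁/(ρg) = 507×1000 / (1000 × 9.81) = 51.68 m.
Velocity heads: v₁²/2g = 1.67²/19.62 = 0.142 m; v₂²/2g = 0.52²/19.62 = 0.014 m.
Total head H = z₁ + ψ₁ + v₁²/2g = 74.35 + 51.68 + 0.142 = 126.17 m.
ψ₂ = H − z₂ − v₂²/2g = 126.17 − 85.59 − 0.014 = 40.57 m.
P₂ = ρgψ₂ = 1000 × 9.81 × 40.57 ≈ 398 kPa.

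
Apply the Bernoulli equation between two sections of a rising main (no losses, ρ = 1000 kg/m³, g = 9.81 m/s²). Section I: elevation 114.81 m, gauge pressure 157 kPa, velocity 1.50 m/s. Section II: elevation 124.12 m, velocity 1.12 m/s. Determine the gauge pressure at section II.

Pressure head at I: ψ₁ = P₁/(ρg) = 157×1000 / (1000 × 9.81) = 16.00 m.
Velocity heads: v₁²/2g = 1.50²/19.62 = 0.115 m; v₂²/2g = 1.12²/19.62 = 0.064 m.
Total head H = z₁ + ψ₁ + v₁²/2g = 114.81 + 16.00 + 0.115 = 130.93 m.
ψ₂ = H − z₂ − v₂²/2g = 130.93 − 124.12 − 0.064 = 6.75 m.
P₂ = ρgψ₂ = 1000 × 9.81 × 6.75 ≈ 66.2 kPa.

P₂ ≈ 66.2 kPa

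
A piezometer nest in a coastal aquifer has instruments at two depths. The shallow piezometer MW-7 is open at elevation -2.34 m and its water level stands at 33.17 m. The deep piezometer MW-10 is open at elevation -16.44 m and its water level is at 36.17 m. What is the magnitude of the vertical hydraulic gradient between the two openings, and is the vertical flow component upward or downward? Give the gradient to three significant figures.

|i_v| ≈ 0.213; vertical flow is upward

Total head at MW-7: h = 33.17 m (water level in the standpipe).
Total head at MW-10: h = 36.17 m.
Δh = h(MW-7) − h(MW-10) = 33.17 − 36.17 = -3.00 m.
Vertical separation Δz = -2.34 − (-16.44) = 14.10 m.
|i_v| = |Δh| / Δz = 3.00 / 14.10 = 0.213.
Head is higher in the deep piezometer, so vertical flow is upward (discharge condition).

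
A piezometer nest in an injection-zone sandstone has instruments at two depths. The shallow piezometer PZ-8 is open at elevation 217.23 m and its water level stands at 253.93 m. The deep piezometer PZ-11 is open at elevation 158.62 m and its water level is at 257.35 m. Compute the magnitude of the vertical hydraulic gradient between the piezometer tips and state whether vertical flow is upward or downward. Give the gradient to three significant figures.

|i_v| ≈ 0.0584; vertical flow is upward

Total head at PZ-8: h = 253.93 m (water level in the standpipe).
Total head at PZ-11: h = 257.35 m.
Δh = h(PZ-8) − h(PZ-11) = 253.93 − 257.35 = -3.42 m.
Vertical separation Δz = 217.23 − 158.62 = 58.61 m.
|i_v| = |Δh| / Δz = 3.42 / 58.61 = 0.0584.
Head is higher in the deep piezometer, so vertical flow is upward (discharge condition).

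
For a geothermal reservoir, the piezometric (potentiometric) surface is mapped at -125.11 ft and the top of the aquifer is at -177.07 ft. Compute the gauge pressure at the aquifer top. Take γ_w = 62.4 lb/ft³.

P ≈ 22.5 psi

Pressure head at the aquifer top: ψ = h − z = -125.11 − (-177.07) = 51.96 ft.
P = γψ/144 = 62.4 × 51.96 / 144 = 22.5 psi.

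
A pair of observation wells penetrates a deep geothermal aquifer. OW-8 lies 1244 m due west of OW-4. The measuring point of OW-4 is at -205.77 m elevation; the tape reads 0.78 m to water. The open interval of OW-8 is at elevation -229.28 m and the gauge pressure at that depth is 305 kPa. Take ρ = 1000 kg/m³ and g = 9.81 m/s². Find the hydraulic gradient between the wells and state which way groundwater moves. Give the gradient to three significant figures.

Total head at OW-4: h = -205.77 − 0.78 = -206.55 m.
Pressure head at OW-8: ψ = P/(ρg) = 305×1000 / (1000 × 9.81) = 31.09 m.
Total head at OW-8: h = z + ψ = -229.28 + 31.09 = -198.19 m.
Head difference: h(OW-4) − h(OW-8) = -206.55 − (-198.19) = -8.36 m.
Hydraulic gradient: i = |Δh| / L = 8.36 / 1244 = 0.00672.
Flow is from higher to lower head: from OW-8 toward OW-4, i.e. toward the east.

i ≈ 0.00672; groundwater flows toward the east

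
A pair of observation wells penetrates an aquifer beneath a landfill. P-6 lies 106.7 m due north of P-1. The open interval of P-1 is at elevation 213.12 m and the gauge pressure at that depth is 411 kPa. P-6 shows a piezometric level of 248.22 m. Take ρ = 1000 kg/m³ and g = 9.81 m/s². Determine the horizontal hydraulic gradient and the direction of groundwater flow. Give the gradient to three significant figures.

Pressure head at P-1: ψ = P/(ρg) = 411×1000 / (1000 × 9.81) = 41.90 m.
Total head at P-1: h = z + ψ = 213.12 + 41.90 = 255.02 m.
Total head at P-6: h = 248.22 m (water level in the piezometer is the total head).
Head difference: h(P-1) − h(P-6) = 255.02 − 248.22 = 6.80 m.
Hydraulic gradient: i = |Δh| / L = 6.80 / 106.7 = 0.0637.
Flow is from higher to lower head: from P-1 toward P-6, i.e. toward the north.

i ≈ 0.0637; groundwater flows toward the north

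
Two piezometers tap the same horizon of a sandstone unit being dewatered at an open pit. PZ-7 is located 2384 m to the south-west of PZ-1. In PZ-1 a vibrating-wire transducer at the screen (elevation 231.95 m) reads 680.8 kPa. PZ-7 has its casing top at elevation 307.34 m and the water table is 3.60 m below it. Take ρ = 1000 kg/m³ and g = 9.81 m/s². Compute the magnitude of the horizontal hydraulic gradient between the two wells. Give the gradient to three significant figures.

Pressure head at PZ-1: ψ = P/(ρg) = 680.8×1000 / (1000 × 9.81) = 69.40 m.
Total head at PZ-1: h = z + ψ = 231.95 + 69.40 = 301.35 m.
Total head at PZ-7: h = 307.34 − 3.60 = 303.74 m.
Head difference: h(PZ-1) − h(PZ-7) = 301.35 − 303.74 = -2.39 m.
Hydraulic gradient: i = |Δh| / L = 2.39 / 2384 = 0.00100.

i ≈ 0.00100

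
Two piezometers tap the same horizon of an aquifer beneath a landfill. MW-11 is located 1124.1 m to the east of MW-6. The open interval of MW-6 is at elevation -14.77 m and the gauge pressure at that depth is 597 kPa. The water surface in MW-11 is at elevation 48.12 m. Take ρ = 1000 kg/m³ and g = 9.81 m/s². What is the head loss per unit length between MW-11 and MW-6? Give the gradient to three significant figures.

Pressure head at MW-6: ψ = P/(ρg) = 597×1000 / (1000 × 9.81) = 60.86 m.
Total head at MW-6: h = z + ψ = -14.77 + 60.86 = 46.09 m.
Total head at MW-11: h = 48.12 m (water level in the piezometer is the total head).
Head difference: h(MW-6) − h(MW-11) = 46.09 − 48.12 = -2.03 m.
Hydraulic gradient: i = |Δh| / L = 2.03 / 1124.1 = 0.00181.

i ≈ 0.00181 m/m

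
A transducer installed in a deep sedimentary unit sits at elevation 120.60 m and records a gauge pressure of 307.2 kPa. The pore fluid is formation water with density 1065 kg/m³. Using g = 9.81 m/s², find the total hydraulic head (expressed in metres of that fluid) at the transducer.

ψ = P/(ρg) = 307.2×1000 / (1065 × 9.81) = 29.40 m.
h = z + ψ = 120.60 + 29.40 = 150.00 m.

h ≈ 150.00 m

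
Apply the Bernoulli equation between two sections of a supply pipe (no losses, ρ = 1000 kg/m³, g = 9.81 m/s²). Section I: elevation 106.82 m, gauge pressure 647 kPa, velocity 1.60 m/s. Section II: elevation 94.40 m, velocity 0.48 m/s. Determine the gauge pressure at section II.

P₂ ≈ 770 kPa

Pressure head at I: ψ₁ = P₁/(ρg) = 647×1000 / (1000 × 9.81) = 65.95 m.
Velocity heads: v₁²/2g = 1.60²/19.62 = 0.130 m; v₂²/2g = 0.48²/19.62 = 0.012 m.
Total head H = z₁ + ψ₁ + v₁²/2g = 106.82 + 65.95 + 0.130 = 172.90 m.
ψ₂ = H − z₂ − v₂²/2g = 172.90 − 94.40 − 0.012 = 78.49 m.
P₂ = ρgψ₂ = 1000 × 9.81 × 78.49 ≈ 770 kPa.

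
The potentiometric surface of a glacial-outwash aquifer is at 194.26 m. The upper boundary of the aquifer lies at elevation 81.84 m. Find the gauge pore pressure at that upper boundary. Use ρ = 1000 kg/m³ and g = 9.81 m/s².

Pressure head at the aquifer top: ψ = h − z = 194.26 − 81.84 = 112.42 m.
P = ρgψ = 1000 × 9.81 × 112.42 = 1102840 Pa ≈ 1100 kPa.

P ≈ 1100 kPa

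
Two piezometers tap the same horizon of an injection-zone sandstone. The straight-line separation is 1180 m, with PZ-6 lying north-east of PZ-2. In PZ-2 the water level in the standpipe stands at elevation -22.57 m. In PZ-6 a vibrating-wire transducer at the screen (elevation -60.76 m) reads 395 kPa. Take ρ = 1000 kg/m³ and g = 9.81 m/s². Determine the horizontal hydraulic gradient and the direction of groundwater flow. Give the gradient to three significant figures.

i ≈ 0.00176; groundwater flows toward the south-west

Total head at PZ-2: h = -22.57 m (water level in the piezometer is the total head).
Pressure head at PZ-6: ψ = P/(ρg) = 395×1000 / (1000 × 9.81) = 40.27 m.
Total head at PZ-6: h = z + ψ = -60.76 + 40.27 = -20.49 m.
Head difference: h(PZ-2) − h(PZ-6) = -22.57 − (-20.49) = -2.08 m.
Hydraulic gradient: i = |Δh| / L = 2.08 / 1180 = 0.00176.
Flow is from higher to lower head: from PZ-6 toward PZ-2, i.e. toward the south-west.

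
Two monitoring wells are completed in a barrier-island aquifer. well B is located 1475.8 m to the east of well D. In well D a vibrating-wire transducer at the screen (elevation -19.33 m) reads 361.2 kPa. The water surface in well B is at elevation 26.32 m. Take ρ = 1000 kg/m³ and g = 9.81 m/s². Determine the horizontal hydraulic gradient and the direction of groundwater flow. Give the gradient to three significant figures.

i ≈ 0.00598; groundwater flows toward the west

Pressure head at well D: ψ = P/(ρg) = 361.2×1000 / (1000 × 9.81) = 36.82 m.
Total head at well D: h = z + ψ = -19.33 + 36.82 = 17.49 m.
Total head at well B: h = 26.32 m (water level in the piezometer is the total head).
Head difference: h(well D) − h(well B) = 17.49 − 26.32 = -8.83 m.
Hydraulic gradient: i = |Δh| / L = 8.83 / 1475.8 = 0.00598.
Flow is from higher to lower head: from well B toward well D, i.e. toward the west.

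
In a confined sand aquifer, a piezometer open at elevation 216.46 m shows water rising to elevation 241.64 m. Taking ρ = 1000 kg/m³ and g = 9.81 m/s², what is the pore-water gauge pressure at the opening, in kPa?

Pressure head ψ = h − z = 241.64 − 216.46 = 25.18 m.
P = ρgψ = 1000 × 9.81 × 25.18 = 247016 Pa ≈ 247 kPa.

P ≈ 247 kPa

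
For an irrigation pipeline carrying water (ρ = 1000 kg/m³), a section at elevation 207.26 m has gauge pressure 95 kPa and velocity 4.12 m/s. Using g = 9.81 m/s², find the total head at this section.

Pressure head ψ = P/(ρg) = 95×1000 / (1000 × 9.81) = 9.68 m.
Velocity head = v²/(2g) = 4.12² / (2 × 9.81) = 0.865 m.
h = z + ψ + v²/(2g) = 207.26 + 9.68 + 0.865 = 217.81 m.

h ≈ 217.81 m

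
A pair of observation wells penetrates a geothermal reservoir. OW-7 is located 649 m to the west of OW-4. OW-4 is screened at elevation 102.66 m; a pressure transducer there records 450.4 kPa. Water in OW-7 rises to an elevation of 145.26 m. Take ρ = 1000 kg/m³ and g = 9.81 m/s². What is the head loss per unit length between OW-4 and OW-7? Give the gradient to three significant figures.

Pressure head at OW-4: ψ = P/(ρg) = 450.4×1000 / (1000 × 9.81) = 45.91 m.
Total head at OW-4: h = z + ψ = 102.66 + 45.91 = 148.57 m.
Total head at OW-7: h = 145.26 m (water level in the piezometer is the total head).
Head difference: h(OW-4) − h(OW-7) = 148.57 − 145.26 = 3.31 m.
Hydraulic gradient: i = |Δh| / L = 3.31 / 649 = 0.00510.

i ≈ 0.00510 m/m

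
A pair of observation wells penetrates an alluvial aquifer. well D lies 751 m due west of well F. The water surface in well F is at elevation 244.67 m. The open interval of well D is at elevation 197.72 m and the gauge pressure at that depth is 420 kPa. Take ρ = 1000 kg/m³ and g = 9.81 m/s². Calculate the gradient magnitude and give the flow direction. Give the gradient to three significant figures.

i ≈ 0.00551; groundwater flows toward the west

Total head at well F: h = 244.67 m (water level in the piezometer is the total head).
Pressure head at well D: ψ = P/(ρg) = 420×1000 / (1000 × 9.81) = 42.81 m.
Total head at well D: h = z + ψ = 197.72 + 42.81 = 240.53 m.
Head difference: h(well F) − h(well D) = 244.67 − 240.53 = 4.14 m.
Hydraulic gradient: i = |Δh| / L = 4.14 / 751 = 0.00551.
Flow is from higher to lower head: from well F toward well D, i.e. toward the west.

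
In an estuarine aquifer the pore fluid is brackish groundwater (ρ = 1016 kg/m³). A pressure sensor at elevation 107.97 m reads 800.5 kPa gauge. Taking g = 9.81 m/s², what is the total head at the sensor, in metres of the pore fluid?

h ≈ 188.29 m

ψ = P/(ρg) = 800.5×1000 / (1016 × 9.81) = 80.32 m.
h = z + ψ = 107.97 + 80.32 = 188.29 m.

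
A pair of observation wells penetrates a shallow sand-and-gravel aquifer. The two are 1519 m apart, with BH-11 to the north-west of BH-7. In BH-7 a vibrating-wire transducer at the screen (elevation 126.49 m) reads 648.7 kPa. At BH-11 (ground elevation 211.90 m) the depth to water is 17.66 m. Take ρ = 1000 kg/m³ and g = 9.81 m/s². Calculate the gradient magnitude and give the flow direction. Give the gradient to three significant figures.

i ≈ 0.00107; groundwater flows toward the south-east

Pressure head at BH-7: ψ = P/(ρg) = 648.7×1000 / (1000 × 9.81) = 66.13 m.
Total head at BH-7: h = z + ψ = 126.49 + 66.13 = 192.62 m.
Total head at BH-11: h = 211.90 − 17.66 = 194.24 m.
Head difference: h(BH-7) − h(BH-11) = 192.62 − 194.24 = -1.62 m.
Hydraulic gradient: i = |Δh| / L = 1.62 / 1519 = 0.00107.
Flow is from higher to lower head: from BH-11 toward BH-7, i.e. toward the south-east.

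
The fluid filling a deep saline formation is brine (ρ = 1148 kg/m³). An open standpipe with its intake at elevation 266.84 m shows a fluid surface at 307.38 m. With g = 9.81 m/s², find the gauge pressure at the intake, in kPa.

Pressure head ψ = h − z = 307.38 − 266.84 = 40.54 m.
P = ρgψ = 1148 × 9.81 × 40.54 = 456557 Pa ≈ 457 kPa.

P ≈ 457 kPa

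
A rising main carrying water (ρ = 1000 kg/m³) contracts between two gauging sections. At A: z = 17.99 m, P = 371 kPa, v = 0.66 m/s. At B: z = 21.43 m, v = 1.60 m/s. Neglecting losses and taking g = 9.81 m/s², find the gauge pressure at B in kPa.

P₂ ≈ 336 kPa

Pressure head at A: ψ₁ = P₁/(ρg) = 371×1000 / (1000 × 9.81) = 37.82 m.
Velocity heads: v₁²/2g = 0.66²/19.62 = 0.022 m; v₂²/2g = 1.60²/19.62 = 0.130 m.
Total head H = z₁ + ψ₁ + v₁²/2g = 17.99 + 37.82 + 0.022 = 55.83 m.
ψ₂ = H − z₂ − v₂²/2g = 55.83 − 21.43 − 0.130 = 34.27 m.
P₂ = ρgψ₂ = 1000 × 9.81 × 34.27 ≈ 336 kPa.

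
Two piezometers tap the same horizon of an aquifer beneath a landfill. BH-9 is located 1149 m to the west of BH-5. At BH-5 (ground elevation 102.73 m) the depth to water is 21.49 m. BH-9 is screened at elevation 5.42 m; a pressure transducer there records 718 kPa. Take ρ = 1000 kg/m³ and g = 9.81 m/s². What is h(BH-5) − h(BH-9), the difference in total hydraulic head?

Δh ≈ 2.63 m

Total head at BH-5: h = 102.73 − 21.49 = 81.24 m.
Pressure head at BH-9: ψ = P/(ρg) = 718×1000 / (1000 × 9.81) = 73.19 m.
Total head at BH-9: h = z + ψ = 5.42 + 73.19 = 78.61 m.
Head difference: h(BH-5) − h(BH-9) = 81.24 − 78.61 = 2.63 m.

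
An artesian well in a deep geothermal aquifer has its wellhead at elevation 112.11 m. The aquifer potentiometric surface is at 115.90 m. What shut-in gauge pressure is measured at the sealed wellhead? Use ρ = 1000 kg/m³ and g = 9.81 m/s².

Head above the cap: Δh = 115.90 − 112.11 = 3.79 m.
P = ρgΔh = 1000 × 9.81 × 3.79 = 37180 Pa ≈ 37.2 kPa.

P ≈ 37.2 kPa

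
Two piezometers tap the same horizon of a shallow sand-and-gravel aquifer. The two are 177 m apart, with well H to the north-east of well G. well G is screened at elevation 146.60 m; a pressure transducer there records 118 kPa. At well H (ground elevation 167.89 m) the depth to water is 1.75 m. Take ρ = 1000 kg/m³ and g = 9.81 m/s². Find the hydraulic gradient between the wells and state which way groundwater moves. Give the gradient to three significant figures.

i ≈ 0.0424; groundwater flows toward the south-west

Pressure head at well G: ψ = P/(ρg) = 118×1000 / (1000 × 9.81) = 12.03 m.
Total head at well G: h = z + ψ = 146.60 + 12.03 = 158.63 m.
Total head at well H: h = 167.89 − 1.75 = 166.14 m.
Head difference: h(well G) − h(well H) = 158.63 − 166.14 = -7.51 m.
Hydraulic gradient: i = |Δh| / L = 7.51 / 177 = 0.0424.
Flow is from higher to lower head: from well H toward well G, i.e. toward the south-west.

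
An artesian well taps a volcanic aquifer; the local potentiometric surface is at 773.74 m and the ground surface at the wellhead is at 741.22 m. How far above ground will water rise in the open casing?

≈ 32.52 m above ground

Water rises to the potentiometric surface, so the rise above ground = 773.74 − 741.22 = 32.52 m.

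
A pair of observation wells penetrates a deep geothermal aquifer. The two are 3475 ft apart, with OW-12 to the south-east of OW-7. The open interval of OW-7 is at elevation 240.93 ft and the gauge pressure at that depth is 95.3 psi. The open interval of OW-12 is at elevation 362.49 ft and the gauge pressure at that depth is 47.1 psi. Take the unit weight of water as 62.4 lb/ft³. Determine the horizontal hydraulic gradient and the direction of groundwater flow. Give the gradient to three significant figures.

Pressure head at OW-7: ψ = 144·P/γ = 144 × 95.3 / 62.4 = 219.92 ft.
Total head at OW-7: h = z + ψ = 240.93 + 219.92 = 460.85 ft.
Pressure head at OW-12: ψ = 144·P/γ = 144 × 47.1 / 62.4 = 108.69 ft.
Total head at OW-12: h = z + ψ = 362.49 + 108.69 = 471.18 ft.
Head difference: h(OW-7) − h(OW-12) = 460.85 − 471.18 = -10.33 ft.
Hydraulic gradient: i = |Δh| / L = 10.33 / 3475 = 0.00297.
Flow is from higher to lower head: from OW-12 toward OW-7, i.e. toward the north-west.

i ≈ 0.00297; groundwater flows toward the north-west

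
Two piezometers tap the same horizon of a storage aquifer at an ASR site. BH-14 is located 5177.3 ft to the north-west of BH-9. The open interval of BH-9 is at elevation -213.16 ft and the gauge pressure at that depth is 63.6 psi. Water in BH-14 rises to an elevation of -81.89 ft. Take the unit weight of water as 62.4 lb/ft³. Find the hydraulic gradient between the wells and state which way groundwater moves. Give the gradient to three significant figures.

i ≈ 0.00299; groundwater flows toward the north-west

Pressure head at BH-9: ψ = 144·P/γ = 144 × 63.6 / 62.4 = 146.77 ft.
Total head at BH-9: h = z + ψ = -213.16 + 146.77 = -66.39 ft.
Total head at BH-14: h = -81.89 ft (water level in the piezometer is the total head).
Head difference: h(BH-9) − h(BH-14) = -66.39 − (-81.89) = 15.50 ft.
Hydraulic gradient: i = |Δh| / L = 15.50 / 5177.3 = 0.00299.
Flow is from higher to lower head: from BH-9 toward BH-14, i.e. toward the north-west.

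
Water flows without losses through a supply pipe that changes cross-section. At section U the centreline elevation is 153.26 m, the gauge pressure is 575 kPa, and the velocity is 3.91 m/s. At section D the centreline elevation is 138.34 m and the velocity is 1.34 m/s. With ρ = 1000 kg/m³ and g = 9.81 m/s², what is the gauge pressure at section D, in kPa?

P₂ ≈ 728 kPa

Pressure head at U: ψ₁ = P₁/(ρg) = 575×1000 / (1000 × 9.81) = 58.61 m.
Velocity heads: v₁²/2g = 3.91²/19.62 = 0.779 m; v₂²/2g = 1.34²/19.62 = 0.092 m.
Total head H = z₁ + ψ₁ + v₁²/2g = 153.26 + 58.61 + 0.779 = 212.65 m.
ψ₂ = H − z₂ − v₂²/2g = 212.65 − 138.34 − 0.092 = 74.22 m.
P₂ = ρgψ₂ = 1000 × 9.81 × 74.22 ≈ 728 kPa.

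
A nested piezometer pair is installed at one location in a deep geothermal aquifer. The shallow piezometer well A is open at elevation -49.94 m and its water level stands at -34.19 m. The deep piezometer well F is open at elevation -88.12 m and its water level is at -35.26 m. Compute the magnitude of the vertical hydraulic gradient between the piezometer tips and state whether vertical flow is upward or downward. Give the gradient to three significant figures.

|i_v| ≈ 0.0280; vertical flow is downward

Total head at well A: h = -34.19 m (water level in the standpipe).
Total head at well F: h = -35.26 m.
Δh = h(well A) − h(well F) = -34.19 − (-35.26) = 1.07 m.
Vertical separation Δz = -49.94 − (-88.12) = 38.18 m.
|i_v| = |Δh| / Δz = 1.07 / 38.18 = 0.0280.
Head is higher in the shallow piezometer, so vertical flow is downward (recharge condition).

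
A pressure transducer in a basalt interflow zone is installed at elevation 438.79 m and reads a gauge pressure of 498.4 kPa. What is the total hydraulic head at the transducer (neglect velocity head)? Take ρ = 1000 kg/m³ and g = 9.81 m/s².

ψ = P/(ρg) = 498.4×1000 / (1000 × 9.81) = 50.81 m.
h = z + ψ = 438.79 + 50.81 = 489.60 m.

h ≈ 489.60 m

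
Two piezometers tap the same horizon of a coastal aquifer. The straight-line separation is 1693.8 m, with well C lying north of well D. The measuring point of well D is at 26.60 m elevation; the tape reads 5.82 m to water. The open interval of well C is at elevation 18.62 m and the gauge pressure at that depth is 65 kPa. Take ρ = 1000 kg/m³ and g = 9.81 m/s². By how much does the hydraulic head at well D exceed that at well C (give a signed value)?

Total head at well D: h = 26.60 − 5.82 = 20.78 m.
Pressure head at well C: ψ = P/(ρg) = 65×1000 / (1000 × 9.81) = 6.63 m.
Total head at well C: h = z + ψ = 18.62 + 6.63 = 25.25 m.
Head difference: h(well D) − h(well C) = 20.78 − 25.25 = -4.47 m.

Δh ≈ -4.47 m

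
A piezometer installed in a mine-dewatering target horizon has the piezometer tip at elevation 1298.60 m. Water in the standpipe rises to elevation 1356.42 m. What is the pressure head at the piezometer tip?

Total head h = 1356.42 m (the water-surface elevation in the piezometer).
Pressure head ψ = h − z = 1356.42 − 1298.60 = 57.82 m.

ψ ≈ 57.82 m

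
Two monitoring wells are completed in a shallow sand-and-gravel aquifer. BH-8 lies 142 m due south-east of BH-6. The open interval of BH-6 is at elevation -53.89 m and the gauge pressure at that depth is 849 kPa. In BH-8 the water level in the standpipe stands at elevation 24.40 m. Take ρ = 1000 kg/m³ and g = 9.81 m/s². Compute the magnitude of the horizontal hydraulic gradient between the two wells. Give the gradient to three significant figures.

i ≈ 0.0581

Pressure head at BH-6: ψ = P/(ρg) = 849×1000 / (1000 × 9.81) = 86.54 m.
Total head at BH-6: h = z + ψ = -53.89 + 86.54 = 32.65 m.
Total head at BH-8: h = 24.40 m (water level in the piezometer is the total head).
Head difference: h(BH-6) − h(BH-8) = 32.65 − 24.40 = 8.25 m.
Hydraulic gradient: i = |Δh| / L = 8.25 / 142 = 0.0581.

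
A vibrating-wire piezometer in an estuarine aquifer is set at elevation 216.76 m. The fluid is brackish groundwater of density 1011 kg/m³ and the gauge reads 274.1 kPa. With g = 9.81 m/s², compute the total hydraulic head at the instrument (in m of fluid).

ψ = P/(ρg) = 274.1×1000 / (1011 × 9.81) = 27.64 m.
h = z + ψ = 216.76 + 27.64 = 244.40 m.

h ≈ 244.40 m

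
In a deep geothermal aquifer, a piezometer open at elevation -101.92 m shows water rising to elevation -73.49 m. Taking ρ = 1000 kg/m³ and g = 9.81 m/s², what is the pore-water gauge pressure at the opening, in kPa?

Pressure head ψ = h − z = -73.49 − (-101.92) = 28.43 m.
P = ρgψ = 1000 × 9.81 × 28.43 = 278898 Pa ≈ 279 kPa.

P ≈ 279 kPa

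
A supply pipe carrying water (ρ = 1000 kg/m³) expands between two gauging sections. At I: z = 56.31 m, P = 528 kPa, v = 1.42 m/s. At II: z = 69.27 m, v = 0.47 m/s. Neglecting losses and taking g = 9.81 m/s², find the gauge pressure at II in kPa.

P₂ ≈ 402 kPa

Pressure head at I: ψ₁ = P₁/(ρg) = 528×1000 / (1000 × 9.81) = 53.82 m.
Velocity heads: v₁²/2g = 1.42²/19.62 = 0.103 m; v₂²/2g = 0.47²/19.62 = 0.011 m.
Total head H = z₁ + ψ₁ + v₁²/2g = 56.31 + 53.82 + 0.103 = 110.23 m.
ψ₂ = H − z₂ − v₂²/2g = 110.23 − 69.27 − 0.011 = 40.95 m.
P₂ = ρgψ₂ = 1000 × 9.81 × 40.95 ≈ 402 kPa.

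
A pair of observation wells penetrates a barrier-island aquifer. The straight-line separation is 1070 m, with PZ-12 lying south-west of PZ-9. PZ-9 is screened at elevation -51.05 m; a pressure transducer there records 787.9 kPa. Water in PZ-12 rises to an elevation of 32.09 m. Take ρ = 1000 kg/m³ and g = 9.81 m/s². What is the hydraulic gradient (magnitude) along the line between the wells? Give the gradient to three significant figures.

i ≈ 0.00264

Pressure head at PZ-9: ψ = P/(ρg) = 787.9×1000 / (1000 × 9.81) = 80.32 m.
Total head at PZ-9: h = z + ψ = -51.05 + 80.32 = 29.27 m.
Total head at PZ-12: h = 32.09 m (water level in the piezometer is the total head).
Head difference: h(PZ-9) − h(PZ-12) = 29.27 − 32.09 = -2.82 m.
Hydraulic gradient: i = |Δh| / L = 2.82 / 1070 = 0.00264.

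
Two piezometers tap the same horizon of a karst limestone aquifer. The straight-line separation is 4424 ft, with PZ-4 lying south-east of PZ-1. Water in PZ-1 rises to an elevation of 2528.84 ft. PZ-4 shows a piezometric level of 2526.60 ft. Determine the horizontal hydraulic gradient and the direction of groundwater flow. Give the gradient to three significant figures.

i ≈ 0.000506; groundwater flows toward the south-east

Total head at PZ-1: h = 2528.84 ft (water level in the piezometer is the total head).
Total head at PZ-4: h = 2526.60 ft (water level in the piezometer is the total head).
Head difference: h(PZ-1) − h(PZ-4) = 2528.84 − 2526.60 = 2.24 ft.
Hydraulic gradient: i = |Δh| / L = 2.24 / 4424 = 0.000506.
Flow is from higher to lower head: from PZ-1 toward PZ-4, i.e. toward the south-east.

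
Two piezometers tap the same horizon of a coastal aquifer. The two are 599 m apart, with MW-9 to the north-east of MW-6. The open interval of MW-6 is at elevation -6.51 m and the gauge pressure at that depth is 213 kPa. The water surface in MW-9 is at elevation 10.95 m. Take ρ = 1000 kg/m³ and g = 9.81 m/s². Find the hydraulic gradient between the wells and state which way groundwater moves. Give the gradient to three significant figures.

Pressure head at MW-6: ψ = P/(ρg) = 213×1000 / (1000 × 9.81) = 21.71 m.
Total head at MW-6: h = z + ψ = -6.51 + 21.71 = 15.20 m.
Total head at MW-9: h = 10.95 m (water level in the piezometer is the total head).
Head difference: h(MW-6) − h(MW-9) = 15.20 − 10.95 = 4.25 m.
Hydraulic gradient: i = |Δh| / L = 4.25 / 599 = 0.00710.
Flow is from higher to lower head: from MW-6 toward MW-9, i.e. toward the north-east.

i ≈ 0.00710; groundwater flows toward the north-east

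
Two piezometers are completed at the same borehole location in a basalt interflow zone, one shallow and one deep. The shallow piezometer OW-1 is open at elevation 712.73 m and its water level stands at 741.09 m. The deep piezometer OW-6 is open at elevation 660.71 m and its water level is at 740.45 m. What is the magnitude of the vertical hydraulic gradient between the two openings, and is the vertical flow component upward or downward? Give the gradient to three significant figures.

Total head at OW-1: h = 741.09 m (water level in the standpipe).
Total head at OW-6: h = 740.45 m.
Δh = h(OW-1) − h(OW-6) = 741.09 − 740.45 = 0.64 m.
Vertical separation Δz = 712.73 − 660.71 = 52.02 m.
|i_v| = |Δh| / Δz = 0.64 / 52.02 = 0.0123.
Head is higher in the shallow piezometer, so vertical flow is downward (recharge condition).

|i_v| ≈ 0.0123; vertical flow is downward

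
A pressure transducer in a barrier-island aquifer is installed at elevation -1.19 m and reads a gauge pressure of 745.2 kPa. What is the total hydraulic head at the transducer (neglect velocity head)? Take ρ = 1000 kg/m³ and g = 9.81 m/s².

h ≈ 74.77 m

ψ = P/(ρg) = 745.2×1000 / (1000 × 9.81) = 75.96 m.
h = z + ψ = -1.19 + 75.96 = 74.77 m.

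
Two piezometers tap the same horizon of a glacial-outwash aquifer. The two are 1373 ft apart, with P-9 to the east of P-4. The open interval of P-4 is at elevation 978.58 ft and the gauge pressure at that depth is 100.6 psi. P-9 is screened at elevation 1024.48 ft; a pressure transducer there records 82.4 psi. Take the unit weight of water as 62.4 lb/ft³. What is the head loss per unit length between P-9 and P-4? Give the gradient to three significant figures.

Pressure head at P-4: ψ = 144·P/γ = 144 × 100.6 / 62.4 = 232.15 ft.
Total head at P-4: h = z + ψ = 978.58 + 232.15 = 1210.73 ft.
Pressure head at P-9: ψ = 144·P/γ = 144 × 82.4 / 62.4 = 190.15 ft.
Total head at P-9: h = z + ψ = 1024.48 + 190.15 = 1214.63 ft.
Head difference: h(P-4) − h(P-9) = 1210.73 − 1214.63 = -3.90 ft.
Hydraulic gradient: i = |Δh| / L = 3.90 / 1373 = 0.00284.

i ≈ 0.00284 ft/ft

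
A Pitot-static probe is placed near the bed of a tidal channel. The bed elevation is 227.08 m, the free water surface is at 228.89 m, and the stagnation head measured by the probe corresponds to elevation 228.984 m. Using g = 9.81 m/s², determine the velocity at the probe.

Near the bed, under hydrostatic conditions, the piezometric head (z + ψ) equals the free-surface elevation, 228.89 m.
Velocity head = total − piezometric = 228.984 − 228.89 = 0.094 m.
v = √(2g·h_v) = √(2 × 9.81 × 0.094) = 1.36 m/s.

v ≈ 1.36 m/s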